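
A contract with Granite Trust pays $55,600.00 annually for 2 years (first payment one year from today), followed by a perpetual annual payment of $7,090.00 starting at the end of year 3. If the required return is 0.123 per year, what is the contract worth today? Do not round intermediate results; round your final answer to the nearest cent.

$139304.60

PV of 2-year annuity: $55,600.00 × [1 − (1+0.123)^−2] / 0.123 = 93597.72077
Perpetuity value at year 2: $7,090.00 / 0.123 = 57642.27642
PV of perpetuity: 57642.27642 / (1+0.123)^2 = 45706.88361
Total PV = 93597.72077 + 45706.88361 = 139304.60438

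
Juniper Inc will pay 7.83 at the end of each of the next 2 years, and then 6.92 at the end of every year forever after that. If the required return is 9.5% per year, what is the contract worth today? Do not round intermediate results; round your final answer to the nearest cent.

74.43

PV of 2-year annuity: 7.83 × [1 − (1+0.095)^−2] / 0.095 = 13.68099
Perpetuity value at year 2: 6.92 / 0.095 = 72.84211
PV of perpetuity: 72.84211 / (1+0.095)^2 = 60.75111
Total PV = 13.68099 + 60.75111 = 74.43211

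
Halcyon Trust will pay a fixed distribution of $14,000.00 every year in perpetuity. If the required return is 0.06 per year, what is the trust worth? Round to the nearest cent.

$233333.33

Level perpetuity: PV = C / r = $14,000.00 / 0.06 = $233,333.33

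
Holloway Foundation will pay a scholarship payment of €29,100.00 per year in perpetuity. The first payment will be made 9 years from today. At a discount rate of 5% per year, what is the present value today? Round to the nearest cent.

€393920.51

Value at end of year 8: C / r = €29,100.00 / 0.05 = €582,000.0000
Discount to today: PV = €582,000.0000 / (1 + 0.05)^8 = €582,000.0000 / 1.477455 = €393,920.51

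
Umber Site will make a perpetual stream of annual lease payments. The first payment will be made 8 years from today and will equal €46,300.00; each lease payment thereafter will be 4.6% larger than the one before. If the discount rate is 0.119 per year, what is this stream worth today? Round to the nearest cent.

€288700.49

Value at end of year 7: C₁ / (r − g) = €46,300.00 / (0.119 − 0.046) = €634,246.5753
Discount to today: PV = €634,246.5753 / (1 + 0.119)^7 = €634,246.5753 / 2.196902 = €288,700.49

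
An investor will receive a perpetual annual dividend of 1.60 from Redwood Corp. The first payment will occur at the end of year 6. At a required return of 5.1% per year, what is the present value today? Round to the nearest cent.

Value at end of year 5: C / r = 1.60 / 0.051 = 31.3725
Discount to today: PV = 31.3725 / (1 + 0.051)^5 = 31.3725 / 1.282371 = 24.46

24.46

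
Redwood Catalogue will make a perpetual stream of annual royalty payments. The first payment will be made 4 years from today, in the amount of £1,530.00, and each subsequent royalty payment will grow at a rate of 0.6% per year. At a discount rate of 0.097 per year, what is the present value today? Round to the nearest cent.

£12735.92

Value at end of year 3: C₁ / (r − g) = £1,530.00 / (0.097 − 0.006) = £16,813.1868
Discount to today: PV = £16,813.1868 / (1 + 0.097)^3 = £16,813.1868 / 1.320140 = £12,735.92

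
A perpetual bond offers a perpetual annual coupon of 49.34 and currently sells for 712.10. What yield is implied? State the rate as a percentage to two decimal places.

6.93%

P = C/r ⇒ r = C/P = 49.34/712.10 = 0.069288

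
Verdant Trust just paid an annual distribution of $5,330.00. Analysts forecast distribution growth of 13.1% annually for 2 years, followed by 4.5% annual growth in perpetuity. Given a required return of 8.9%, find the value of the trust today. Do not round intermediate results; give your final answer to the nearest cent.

D_1 = 6028.23000
D_2 = 6817.92813
Terminal value at year 2: TV = D_2×(1+g_2)/(r−g_2) = 7124.73490/0.044 = 161925.79309
P_0 = D_1/(1+r)^1 + D_2/(1+r)^2 + TV/(1+r)^2
    = 5535.56474 + 5749.05759 + 136540.11784 = 147824.74017

$147824.74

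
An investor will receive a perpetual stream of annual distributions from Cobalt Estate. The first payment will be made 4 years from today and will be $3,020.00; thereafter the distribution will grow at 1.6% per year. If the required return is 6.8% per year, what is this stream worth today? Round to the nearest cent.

$47674.91

Value at end of year 3: C₁ / (r − g) = $3,020.00 / (0.068 − 0.016) = $58,076.9231
Discount to today: PV = $58,076.9231 / (1 + 0.068)^3 = $58,076.9231 / 1.218186 = $47,674.91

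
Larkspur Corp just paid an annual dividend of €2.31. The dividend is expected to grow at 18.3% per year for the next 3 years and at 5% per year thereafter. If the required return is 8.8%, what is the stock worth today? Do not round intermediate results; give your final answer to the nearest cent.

€90.26

D_1 = 2.73273
D_2 = 3.23282
D_3 = 3.82443
Terminal value at year 3: TV = D_3×(1+g_2)/(r−g_2) = 4.01565/0.038 = 105.67492
P_0 = D_1/(1+r)^1 + D_2/(1+r)^2 + D_3/(1+r)^3 + TV/(1+r)^3
    = 2.51170 + 2.73101 + 2.96947 + 82.05126 = 90.26344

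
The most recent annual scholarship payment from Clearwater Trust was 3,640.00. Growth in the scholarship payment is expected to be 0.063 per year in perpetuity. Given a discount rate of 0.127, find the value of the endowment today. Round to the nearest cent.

D₁ = D₀ × (1 + g) = 3,640.00 × 1.063 = 3,869.3200
Growing perpetuity: P = D₁ / (r − g) = 3,869.3200 / (0.127 − 0.063) = 60,458.13

60458.13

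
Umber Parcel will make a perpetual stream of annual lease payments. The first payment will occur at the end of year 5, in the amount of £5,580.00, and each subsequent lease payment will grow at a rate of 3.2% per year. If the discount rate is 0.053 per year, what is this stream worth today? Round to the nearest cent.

Value at end of year 4: C₁ / (r − g) = £5,580.00 / (0.053 − 0.032) = £265,714.2857
Discount to today: PV = £265,714.2857 / (1 + 0.053)^4 = £265,714.2857 / 1.229457 = £216,123.22

£216123.22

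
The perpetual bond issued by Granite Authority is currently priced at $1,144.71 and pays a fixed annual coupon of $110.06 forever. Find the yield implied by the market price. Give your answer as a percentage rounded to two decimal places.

P = C/r ⇒ r = C/P = $110.06/$1,144.71 = 0.096147

9.61%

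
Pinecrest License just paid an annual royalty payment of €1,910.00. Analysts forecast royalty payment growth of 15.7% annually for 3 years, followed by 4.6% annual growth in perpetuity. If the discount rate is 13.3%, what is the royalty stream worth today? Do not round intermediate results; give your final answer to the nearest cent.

€30430.55

D_1 = 2209.87000
D_2 = 2556.81959
D_3 = 2958.24027
Terminal value at year 3: TV = D_3×(1+g_2)/(r−g_2) = 3094.31932/0.087 = 35566.88871
P_0 = D_1/(1+r)^1 + D_2/(1+r)^2 + D_3/(1+r)^3 + TV/(1+r)^3
    = 1950.45896 + 1991.77495 + 2033.96612 + 24454.35128 = 30430.55130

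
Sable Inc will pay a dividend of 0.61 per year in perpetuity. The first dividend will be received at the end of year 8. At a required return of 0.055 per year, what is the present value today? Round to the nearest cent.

7.62

Value at end of year 7: C / r = 0.61 / 0.055 = 11.0909
Discount to today: PV = 11.0909 / (1 + 0.055)^7 = 11.0909 / 1.454679 = 7.62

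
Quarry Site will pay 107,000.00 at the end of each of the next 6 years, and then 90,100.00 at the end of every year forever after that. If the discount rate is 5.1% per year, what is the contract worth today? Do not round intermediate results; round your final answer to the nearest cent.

1852172.22

PV of 6-year annuity: 107,000.00 × [1 − (1+0.051)^−6] / 0.051 = 541366.52882
Perpetuity value at year 6: 90,100.00 / 0.051 = 1766666.66667
PV of perpetuity: 1766666.66667 / (1+0.051)^6 = 1310805.69240
Total PV = 541366.52882 + 1310805.69240 = 1852172.22122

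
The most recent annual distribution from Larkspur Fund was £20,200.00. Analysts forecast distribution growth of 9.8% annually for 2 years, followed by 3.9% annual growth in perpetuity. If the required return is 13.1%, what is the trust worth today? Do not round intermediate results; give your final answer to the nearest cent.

£253658.98

D_1 = 22179.60000
D_2 = 24353.20080
Terminal value at year 2: TV = D_2×(1+g_2)/(r−g_2) = 25302.97563/0.092 = 275032.34382
P_0 = D_1/(1+r)^1 + D_2/(1+r)^2 + TV/(1+r)^2
    = 19610.61008 + 19038.41721 + 215009.95091 = 253658.97820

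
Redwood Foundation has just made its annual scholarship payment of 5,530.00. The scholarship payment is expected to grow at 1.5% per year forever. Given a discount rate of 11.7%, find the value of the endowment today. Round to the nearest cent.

55028.92

D₁ = D₀ × (1 + g) = 5,530.00 × 1.015 = 5,612.9500
Growing perpetuity: P = D₁ / (r − g) = 5,612.9500 / (0.117 − 0.015) = 55,028.92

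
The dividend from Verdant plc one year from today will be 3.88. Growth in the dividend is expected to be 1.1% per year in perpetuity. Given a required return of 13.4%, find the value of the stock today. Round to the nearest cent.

31.54

Growing perpetuity: P = D₁ / (r − g) = 3.8800 / (0.134 − 0.011) = 31.54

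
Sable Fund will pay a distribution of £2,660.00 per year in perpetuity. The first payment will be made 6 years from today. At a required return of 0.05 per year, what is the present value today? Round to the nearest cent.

£41683.59

Value at end of year 5: C / r = £2,660.00 / 0.05 = £53,200.0000
Discount to today: PV = £53,200.0000 / (1 + 0.05)^5 = £53,200.0000 / 1.276282 = £41,683.59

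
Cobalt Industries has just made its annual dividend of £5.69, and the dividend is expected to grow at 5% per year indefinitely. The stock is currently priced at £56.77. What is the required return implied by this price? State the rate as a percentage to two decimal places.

D₁ = £5.69 × 1.05 = £5.9745
P = D₁/(r − g) ⇒ r = D₁/P + g = £5.9745/£56.77 + 0.05 = 0.105240 + 0.05 = 0.155240

15.52%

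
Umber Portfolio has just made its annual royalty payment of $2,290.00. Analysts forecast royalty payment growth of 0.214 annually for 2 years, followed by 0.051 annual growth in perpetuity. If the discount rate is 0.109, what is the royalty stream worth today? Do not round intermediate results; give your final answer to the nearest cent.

D_1 = 2780.06000
D_2 = 3374.99284
Terminal value at year 2: TV = D_2×(1+g_2)/(r−g_2) = 3547.11747/0.058 = 61157.19784
P_0 = D_1/(1+r)^1 + D_2/(1+r)^2 + TV/(1+r)^2
    = 2506.81695 + 2744.16211 + 49726.10996 = 54977.08902

$54977.09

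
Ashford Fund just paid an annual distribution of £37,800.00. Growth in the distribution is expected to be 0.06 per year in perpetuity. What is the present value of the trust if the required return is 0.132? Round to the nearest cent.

D₁ = D₀ × (1 + g) = £37,800.00 × 1.06 = £40,068.0000
Growing perpetuity: P = D₁ / (r − g) = £40,068.0000 / (0.132 − 0.06) = £556,500.00

£556500.00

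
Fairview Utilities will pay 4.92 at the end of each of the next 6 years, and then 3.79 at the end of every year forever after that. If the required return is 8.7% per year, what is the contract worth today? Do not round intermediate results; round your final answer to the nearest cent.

48.68

PV of 6-year annuity: 4.92 × [1 − (1+0.087)^−6] / 0.087 = 22.26953
Perpetuity value at year 6: 3.79 / 0.087 = 43.56322
PV of perpetuity: 43.56322 / (1+0.087)^6 = 26.40844
Total PV = 22.26953 + 26.40844 = 48.67797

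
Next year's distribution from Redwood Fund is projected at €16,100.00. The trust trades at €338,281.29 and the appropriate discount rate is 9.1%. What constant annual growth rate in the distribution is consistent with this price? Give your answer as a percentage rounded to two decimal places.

4.34%

P = D₁/(r−g) ⇒ g = r − D₁/P = 0.091 − €16,100.00/€338,281.29 = 0.043406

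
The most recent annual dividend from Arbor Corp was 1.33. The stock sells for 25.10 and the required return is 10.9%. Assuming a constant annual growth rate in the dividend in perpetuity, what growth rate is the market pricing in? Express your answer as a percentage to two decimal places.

5.32%

P = D₀(1+g)/(r−g) ⇒ P(r−g) = D₀(1+g) ⇒ g(P+D₀) = P·r − D₀
g = (P·r − D₀)/(P + D₀) = (25.10×0.109 − 1.33) / (25.10 + 1.33) = 0.053193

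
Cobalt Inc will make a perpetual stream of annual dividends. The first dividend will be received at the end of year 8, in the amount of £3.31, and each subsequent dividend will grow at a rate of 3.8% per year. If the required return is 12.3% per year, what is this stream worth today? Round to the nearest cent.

£17.29

Value at end of year 7: C₁ / (r − g) = £3.31 / (0.123 − 0.038) = £38.9412
Discount to today: PV = £38.9412 / (1 + 0.123)^7 = £38.9412 / 2.252466 = £17.29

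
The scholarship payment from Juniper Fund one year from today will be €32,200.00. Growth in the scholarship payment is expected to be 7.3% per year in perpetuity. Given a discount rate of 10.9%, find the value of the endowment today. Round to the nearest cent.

€894444.44

Growing perpetuity: P = D₁ / (r − g) = €32,200.0000 / (0.109 − 0.073) = €894,444.44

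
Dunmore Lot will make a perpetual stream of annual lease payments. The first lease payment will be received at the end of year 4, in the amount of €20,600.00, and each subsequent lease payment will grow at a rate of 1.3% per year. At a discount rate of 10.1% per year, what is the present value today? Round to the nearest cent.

€175397.17

Value at end of year 3: C₁ / (r − g) = €20,600.00 / (0.101 − 0.013) = €234,090.9091
Discount to today: PV = €234,090.9091 / (1 + 0.101)^3 = €234,090.9091 / 1.334633 = €175,397.17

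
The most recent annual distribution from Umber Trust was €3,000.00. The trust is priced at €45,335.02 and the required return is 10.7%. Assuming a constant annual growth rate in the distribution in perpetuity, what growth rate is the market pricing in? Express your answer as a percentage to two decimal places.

3.83%

P = D₀(1+g)/(r−g) ⇒ P(r−g) = D₀(1+g) ⇒ g(P+D₀) = P·r − D₀
g = (P·r − D₀)/(P + D₀) = (€45,335.02×0.107 − €3,000.00) / (€45,335.02 + €3,000.00) = 0.038292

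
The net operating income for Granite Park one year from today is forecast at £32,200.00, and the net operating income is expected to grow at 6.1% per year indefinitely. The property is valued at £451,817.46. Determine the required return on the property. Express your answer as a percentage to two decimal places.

P = D₁/(r − g) ⇒ r = D₁/P + g = £32,200.0000/£451,817.46 + 0.061 = 0.071268 + 0.061 = 0.132268

13.23%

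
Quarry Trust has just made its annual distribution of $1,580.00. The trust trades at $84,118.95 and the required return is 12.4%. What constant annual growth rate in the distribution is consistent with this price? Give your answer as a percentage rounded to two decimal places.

P = D₀(1+g)/(r−g) ⇒ P(r−g) = D₀(1+g) ⇒ g(P+D₀) = P·r − D₀
g = (P·r − D₀)/(P + D₀) = ($84,118.95×0.124 − $1,580.00) / ($84,118.95 + $1,580.00) = 0.103277

10.33%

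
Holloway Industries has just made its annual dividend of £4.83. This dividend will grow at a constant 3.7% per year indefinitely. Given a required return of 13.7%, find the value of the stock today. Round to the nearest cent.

D₁ = D₀ × (1 + g) = £4.83 × 1.037 = £5.0087
Growing perpetuity: P = D₁ / (r − g) = £5.0087 / (0.137 − 0.037) = £50.09

£50.09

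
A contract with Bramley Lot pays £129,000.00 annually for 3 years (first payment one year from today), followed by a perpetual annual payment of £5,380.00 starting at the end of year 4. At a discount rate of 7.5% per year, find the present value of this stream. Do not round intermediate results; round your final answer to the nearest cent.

£393210.33

PV of 3-year annuity: £129,000.00 × [1 − (1+0.075)^−3] / 0.075 = 335467.82044
Perpetuity value at year 3: £5,380.00 / 0.075 = 71733.33333
PV of perpetuity: 71733.33333 / (1+0.075)^3 = 57742.50485
Total PV = 335467.82044 + 57742.50485 = 393210.32530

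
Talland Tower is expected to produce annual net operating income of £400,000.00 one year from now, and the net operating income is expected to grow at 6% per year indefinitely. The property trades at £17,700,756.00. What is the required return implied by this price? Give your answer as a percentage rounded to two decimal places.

P = D₁/(r − g) ⇒ r = D₁/P + g = £400,000.0000/£17,700,756.00 + 0.06 = 0.022598 + 0.06 = 0.082598

8.26%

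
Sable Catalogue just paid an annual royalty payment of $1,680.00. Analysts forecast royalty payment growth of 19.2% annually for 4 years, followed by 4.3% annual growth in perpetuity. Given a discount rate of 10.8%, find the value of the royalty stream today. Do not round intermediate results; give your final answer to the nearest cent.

D_1 = 2002.56000
D_2 = 2387.05152
D_3 = 2845.36541
D_4 = 3391.67557
Terminal value at year 4: TV = D_4×(1+g_2)/(r−g_2) = 3537.51762/0.065 = 54423.34801
P_0 = D_1/(1+r)^1 + D_2/(1+r)^2 + D_3/(1+r)^3 + D_4/(1+r)^4 + TV/(1+r)^4
    = 1807.36462 + 1944.38504 + 2091.79330 + 2250.37690 + 36109.89400 = 44203.81386

$44203.81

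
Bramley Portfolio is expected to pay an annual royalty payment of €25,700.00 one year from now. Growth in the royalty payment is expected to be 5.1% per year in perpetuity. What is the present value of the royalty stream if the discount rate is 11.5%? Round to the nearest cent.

Growing perpetuity: P = D₁ / (r − g) = €25,700.0000 / (0.115 − 0.051) = €401,562.50

€401562.50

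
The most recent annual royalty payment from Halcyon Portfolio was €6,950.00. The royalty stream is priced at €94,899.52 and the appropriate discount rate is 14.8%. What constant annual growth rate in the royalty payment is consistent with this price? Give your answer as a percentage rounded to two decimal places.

6.97%

P = D₀(1+g)/(r−g) ⇒ P(r−g) = D₀(1+g) ⇒ g(P+D₀) = P·r − D₀
g = (P·r − D₀)/(P + D₀) = (€94,899.52×0.148 − €6,950.00) / (€94,899.52 + €6,950.00) = 0.069663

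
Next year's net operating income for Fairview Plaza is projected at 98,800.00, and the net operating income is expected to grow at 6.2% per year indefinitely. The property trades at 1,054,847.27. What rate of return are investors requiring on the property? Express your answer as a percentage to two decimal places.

P = D₁/(r − g) ⇒ r = D₁/P + g = 98,800.0000/1,054,847.27 + 0.062 = 0.093663 + 0.062 = 0.155663

15.57%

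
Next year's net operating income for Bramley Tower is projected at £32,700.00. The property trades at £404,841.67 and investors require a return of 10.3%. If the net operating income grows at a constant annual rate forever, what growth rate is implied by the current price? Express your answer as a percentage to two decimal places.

2.22%

P = D₁/(r−g) ⇒ g = r − D₁/P = 0.103 − £32,700.00/£404,841.67 = 0.022228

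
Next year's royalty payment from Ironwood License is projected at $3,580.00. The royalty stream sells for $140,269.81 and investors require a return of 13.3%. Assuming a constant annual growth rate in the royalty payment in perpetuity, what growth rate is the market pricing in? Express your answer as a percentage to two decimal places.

P = D₁/(r−g) ⇒ g = r − D₁/P = 0.133 − $3,580.00/$140,269.81 = 0.107478

10.75%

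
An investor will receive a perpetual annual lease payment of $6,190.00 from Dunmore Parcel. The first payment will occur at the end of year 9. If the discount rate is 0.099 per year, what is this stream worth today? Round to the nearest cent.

Value at end of year 8: C / r = $6,190.00 / 0.099 = $62,525.2525
Discount to today: PV = $62,525.2525 / (1 + 0.099)^8 = $62,525.2525 / 2.128049 = $29,381.50

$29381.50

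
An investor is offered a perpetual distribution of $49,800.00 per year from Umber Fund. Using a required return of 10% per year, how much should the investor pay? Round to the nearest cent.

$498000.00

Level perpetuity: PV = C / r = $49,800.00 / 0.1 = $498,000.00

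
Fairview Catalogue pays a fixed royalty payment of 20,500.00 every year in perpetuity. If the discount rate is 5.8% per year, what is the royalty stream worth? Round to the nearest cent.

Level perpetuity: PV = C / r = 20,500.00 / 0.058 = 353,448.28

353448.28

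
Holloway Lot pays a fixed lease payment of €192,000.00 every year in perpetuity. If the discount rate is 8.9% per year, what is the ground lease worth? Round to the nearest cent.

€2157303.37

Level perpetuity: PV = C / r = €192,000.00 / 0.089 = €2,157,303.37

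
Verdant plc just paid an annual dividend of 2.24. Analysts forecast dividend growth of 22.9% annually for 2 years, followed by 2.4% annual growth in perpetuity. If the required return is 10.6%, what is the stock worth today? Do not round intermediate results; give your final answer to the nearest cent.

D_1 = 2.75296
D_2 = 3.38339
Terminal value at year 2: TV = D_2×(1+g_2)/(r−g_2) = 3.46459/0.082 = 42.25109
P_0 = D_1/(1+r)^1 + D_2/(1+r)^2 + TV/(1+r)^2
    = 2.48911 + 2.76593 + 34.54042 = 39.79547

39.80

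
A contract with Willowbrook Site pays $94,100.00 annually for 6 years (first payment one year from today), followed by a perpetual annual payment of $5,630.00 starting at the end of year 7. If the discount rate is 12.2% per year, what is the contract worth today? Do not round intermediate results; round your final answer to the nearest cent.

$407832.70

PV of 6-year annuity: $94,100.00 × [1 − (1+0.122)^−6] / 0.122 = 384701.85998
Perpetuity value at year 6: $5,630.00 / 0.122 = 46147.54098
PV of perpetuity: 46147.54098 / (1+0.122)^6 = 23130.84097
Total PV = 384701.85998 + 23130.84097 = 407832.70095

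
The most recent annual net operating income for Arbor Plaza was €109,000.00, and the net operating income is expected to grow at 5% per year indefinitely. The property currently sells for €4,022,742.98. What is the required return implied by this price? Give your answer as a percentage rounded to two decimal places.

7.85%

D₁ = €109,000.00 × 1.05 = €114,450.0000
P = D₁/(r − g) ⇒ r = D₁/P + g = €114,450.0000/€4,022,742.98 + 0.05 = 0.028451 + 0.05 = 0.078451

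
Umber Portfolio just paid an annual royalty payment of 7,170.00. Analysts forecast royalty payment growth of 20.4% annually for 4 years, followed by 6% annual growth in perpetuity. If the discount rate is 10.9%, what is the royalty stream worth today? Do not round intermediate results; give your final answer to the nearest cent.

250851.95

D_1 = 8632.68000
D_2 = 10393.74672
D_3 = 12514.07105
D_4 = 15066.94155
Terminal value at year 4: TV = D_4×(1+g_2)/(r−g_2) = 15970.95804/0.049 = 325937.91914
P_0 = D_1/(1+r)^1 + D_2/(1+r)^2 + D_3/(1+r)^3 + D_4/(1+r)^4 + TV/(1+r)^4
    = 7784.20198 + 8451.01820 + 9174.95574 + 9960.90777 + 215480.86189 = 250851.94559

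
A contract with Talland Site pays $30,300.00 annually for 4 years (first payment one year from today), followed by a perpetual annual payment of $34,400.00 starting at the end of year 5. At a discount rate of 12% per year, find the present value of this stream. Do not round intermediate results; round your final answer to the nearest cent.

$274213.53

PV of 4-year annuity: $30,300.00 × [1 − (1+0.12)^−4] / 0.12 = 92031.68520
Perpetuity value at year 4: $34,400.00 / 0.12 = 286666.66667
PV of perpetuity: 286666.66667 / (1+0.12)^4 = 182181.84914
Total PV = 92031.68520 + 182181.84914 = 274213.53435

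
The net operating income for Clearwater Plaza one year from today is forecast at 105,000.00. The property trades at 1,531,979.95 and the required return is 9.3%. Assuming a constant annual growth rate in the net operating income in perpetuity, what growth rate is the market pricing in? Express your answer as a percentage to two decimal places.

2.45%

P = D₁/(r−g) ⇒ g = r − D₁/P = 0.093 − 105,000.00/1,531,979.95 = 0.024461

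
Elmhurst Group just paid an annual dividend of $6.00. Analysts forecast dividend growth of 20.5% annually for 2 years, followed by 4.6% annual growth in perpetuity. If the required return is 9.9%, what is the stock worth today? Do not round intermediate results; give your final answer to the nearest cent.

D_1 = 7.23000
D_2 = 8.71215
Terminal value at year 2: TV = D_2×(1+g_2)/(r−g_2) = 9.11291/0.053 = 171.94168
P_0 = D_1/(1+r)^1 + D_2/(1+r)^2 + TV/(1+r)^2
    = 6.57871 + 7.21323 + 142.35928 = 156.15122

$156.15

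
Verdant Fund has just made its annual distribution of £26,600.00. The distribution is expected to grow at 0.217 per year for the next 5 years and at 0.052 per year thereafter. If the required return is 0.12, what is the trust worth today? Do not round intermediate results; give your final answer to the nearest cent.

D_1 = 32372.20000
D_2 = 39396.96740
D_3 = 47946.10933
D_4 = 58350.41505
D_5 = 71012.45512
Terminal value at year 5: TV = D_5×(1+g_2)/(r−g_2) = 74705.10278/0.068 = 1098604.45267
P_0 = D_1/(1+r)^1 + D_2/(1+r)^2 + D_3/(1+r)^3 + D_4/(1+r)^4 + D_5/(1+r)^5 + TV/(1+r)^5
    = 28903.75000 + 31407.02121 + 34127.09358 + 37082.74365 + 40294.37412 + 623377.67025 = 795192.65281

£795192.65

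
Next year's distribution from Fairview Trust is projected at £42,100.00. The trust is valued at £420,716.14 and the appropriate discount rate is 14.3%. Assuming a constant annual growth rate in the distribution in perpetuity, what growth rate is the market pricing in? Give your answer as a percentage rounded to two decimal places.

P = D₁/(r−g) ⇒ g = r − D₁/P = 0.143 − £42,100.00/£420,716.14 = 0.042933

4.29%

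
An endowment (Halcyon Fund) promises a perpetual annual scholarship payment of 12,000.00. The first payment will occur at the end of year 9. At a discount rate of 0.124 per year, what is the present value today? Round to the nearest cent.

Value at end of year 8: C / r = 12,000.00 / 0.124 = 96,774.1935
Discount to today: PV = 96,774.1935 / (1 + 0.124)^8 = 96,774.1935 / 2.547596 = 37,986.48

37986.48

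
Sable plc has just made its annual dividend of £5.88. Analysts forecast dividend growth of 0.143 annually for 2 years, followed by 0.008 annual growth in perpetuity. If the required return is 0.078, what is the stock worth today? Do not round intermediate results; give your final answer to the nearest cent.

D_1 = 6.72084
D_2 = 7.68192
Terminal value at year 2: TV = D_2×(1+g_2)/(r−g_2) = 7.74338/0.07 = 110.61965
P_0 = D_1/(1+r)^1 + D_2/(1+r)^2 + TV/(1+r)^2
    = 6.23455 + 6.61047 + 95.19075 = 108.03577

£108.04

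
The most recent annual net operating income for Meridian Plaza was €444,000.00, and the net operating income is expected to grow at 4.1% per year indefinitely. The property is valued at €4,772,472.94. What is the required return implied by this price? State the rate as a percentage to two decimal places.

D₁ = €444,000.00 × 1.041 = €462,204.0000
P = D₁/(r − g) ⇒ r = D₁/P + g = €462,204.0000/€4,772,472.94 + 0.041 = 0.096848 + 0.041 = 0.137848

13.78%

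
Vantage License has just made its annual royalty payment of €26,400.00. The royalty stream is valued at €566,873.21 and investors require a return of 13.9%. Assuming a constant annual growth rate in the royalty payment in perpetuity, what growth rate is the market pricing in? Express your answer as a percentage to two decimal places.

P = D₀(1+g)/(r−g) ⇒ P(r−g) = D₀(1+g) ⇒ g(P+D₀) = P·r − D₀
g = (P·r − D₀)/(P + D₀) = (€566,873.21×0.139 − €26,400.00) / (€566,873.21 + €26,400.00) = 0.088316

8.83%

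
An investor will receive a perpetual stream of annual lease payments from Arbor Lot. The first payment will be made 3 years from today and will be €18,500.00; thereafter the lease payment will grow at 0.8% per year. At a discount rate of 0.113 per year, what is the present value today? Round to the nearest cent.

Value at end of year 2: C₁ / (r − g) = €18,500.00 / (0.113 − 0.008) = €176,190.4762
Discount to today: PV = €176,190.4762 / (1 + 0.113)^2 = €176,190.4762 / 1.238769 = €142,230.29

€142230.29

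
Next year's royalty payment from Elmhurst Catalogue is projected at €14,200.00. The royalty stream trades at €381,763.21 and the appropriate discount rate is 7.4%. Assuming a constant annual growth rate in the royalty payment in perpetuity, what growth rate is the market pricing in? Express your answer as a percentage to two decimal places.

P = D₁/(r−g) ⇒ g = r − D₁/P = 0.074 − €14,200.00/€381,763.21 = 0.036804

3.68%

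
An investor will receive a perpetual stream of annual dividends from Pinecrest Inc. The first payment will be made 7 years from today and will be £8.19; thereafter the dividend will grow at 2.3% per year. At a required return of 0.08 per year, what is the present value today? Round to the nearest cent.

Value at end of year 6: C₁ / (r − g) = £8.19 / (0.08 − 0.023) = £143.6842
Discount to today: PV = £143.6842 / (1 + 0.08)^6 = £143.6842 / 1.586874 = £90.55

£90.55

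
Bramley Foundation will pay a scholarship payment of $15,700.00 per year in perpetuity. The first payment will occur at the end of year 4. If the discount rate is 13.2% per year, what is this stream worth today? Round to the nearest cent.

Value at end of year 3: C / r = $15,700.00 / 0.132 = $118,939.3939
Discount to today: PV = $118,939.3939 / (1 + 0.132)^3 = $118,939.3939 / 1.450572 = $81,994.82

$81994.82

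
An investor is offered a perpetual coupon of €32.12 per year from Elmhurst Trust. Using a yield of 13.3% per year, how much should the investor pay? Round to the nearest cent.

€241.50

Level perpetuity: PV = C / r = €32.12 / 0.133 = €241.50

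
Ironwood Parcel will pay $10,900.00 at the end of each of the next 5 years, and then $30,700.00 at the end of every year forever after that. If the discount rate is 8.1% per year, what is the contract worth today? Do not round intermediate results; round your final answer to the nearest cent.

$300164.61

PV of 5-year annuity: $10,900.00 × [1 − (1+0.081)^−5] / 0.081 = 43406.07657
Perpetuity value at year 5: $30,700.00 / 0.081 = 379012.34568
PV of perpetuity: 379012.34568 / (1+0.081)^5 = 256758.53369
Total PV = 43406.07657 + 256758.53369 = 300164.61026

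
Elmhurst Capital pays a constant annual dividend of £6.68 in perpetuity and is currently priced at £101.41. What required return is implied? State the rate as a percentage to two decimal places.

6.59%

P = C/r ⇒ r = C/P = £6.68/£101.41 = 0.065871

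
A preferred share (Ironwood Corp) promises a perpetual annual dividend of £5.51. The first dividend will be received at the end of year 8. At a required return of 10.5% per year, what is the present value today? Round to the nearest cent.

£26.09

Value at end of year 7: C / r = £5.51 / 0.105 = £52.4762
Discount to today: PV = £52.4762 / (1 + 0.105)^7 = £52.4762 / 2.011574 = £26.09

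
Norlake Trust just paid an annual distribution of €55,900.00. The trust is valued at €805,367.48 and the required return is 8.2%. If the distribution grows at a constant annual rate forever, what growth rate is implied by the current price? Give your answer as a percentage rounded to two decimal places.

P = D₀(1+g)/(r−g) ⇒ P(r−g) = D₀(1+g) ⇒ g(P+D₀) = P·r − D₀
g = (P·r − D₀)/(P + D₀) = (€805,367.48×0.082 − €55,900.00) / (€805,367.48 + €55,900.00) = 0.011774

1.18%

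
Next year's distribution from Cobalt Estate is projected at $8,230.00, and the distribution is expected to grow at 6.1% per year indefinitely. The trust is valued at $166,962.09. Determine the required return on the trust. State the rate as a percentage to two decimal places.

P = D₁/(r − g) ⇒ r = D₁/P + g = $8,230.0000/$166,962.09 + 0.061 = 0.049293 + 0.061 = 0.110293

11.03%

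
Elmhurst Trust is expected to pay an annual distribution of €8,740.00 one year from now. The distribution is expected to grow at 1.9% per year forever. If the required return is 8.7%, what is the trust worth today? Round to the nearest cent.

€128529.41

Growing perpetuity: P = D₁ / (r − g) = €8,740.0000 / (0.087 − 0.019) = €128,529.41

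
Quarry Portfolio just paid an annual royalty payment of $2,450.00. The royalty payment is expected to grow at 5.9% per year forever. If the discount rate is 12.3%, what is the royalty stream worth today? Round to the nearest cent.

$40539.84

D₁ = D₀ × (1 + g) = $2,450.00 × 1.059 = $2,594.5500
Growing perpetuity: P = D₁ / (r − g) = $2,594.5500 / (0.123 − 0.059) = $40,539.84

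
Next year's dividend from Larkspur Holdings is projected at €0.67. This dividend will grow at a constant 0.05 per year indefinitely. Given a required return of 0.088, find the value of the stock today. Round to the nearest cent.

Growing perpetuity: P = D₁ / (r − g) = €0.6700 / (0.088 − 0.05) = €17.63

€17.63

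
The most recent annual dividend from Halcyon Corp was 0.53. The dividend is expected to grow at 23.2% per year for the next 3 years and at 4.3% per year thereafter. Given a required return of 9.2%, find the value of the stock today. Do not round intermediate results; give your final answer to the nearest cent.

D_1 = 0.65296
D_2 = 0.80445
D_3 = 0.99108
Terminal value at year 3: TV = D_3×(1+g_2)/(r−g_2) = 1.03369/0.049 = 21.09581
P_0 = D_1/(1+r)^1 + D_2/(1+r)^2 + D_3/(1+r)^3 + TV/(1+r)^3
    = 0.59795 + 0.67461 + 0.76110 + 16.20050 = 18.23415

18.23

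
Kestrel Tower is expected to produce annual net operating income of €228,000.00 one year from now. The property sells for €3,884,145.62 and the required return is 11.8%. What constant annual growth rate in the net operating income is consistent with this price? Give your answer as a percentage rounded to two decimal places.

P = D₁/(r−g) ⇒ g = r − D₁/P = 0.118 − €228,000.00/€3,884,145.62 = 0.059300

5.93%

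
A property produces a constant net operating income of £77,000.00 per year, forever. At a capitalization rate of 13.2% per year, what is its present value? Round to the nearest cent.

£583333.33

Level perpetuity: PV = C / r = £77,000.00 / 0.132 = £583,333.33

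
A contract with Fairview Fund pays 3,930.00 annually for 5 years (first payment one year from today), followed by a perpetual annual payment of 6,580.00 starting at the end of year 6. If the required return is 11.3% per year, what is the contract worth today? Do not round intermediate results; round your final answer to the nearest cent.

48509.43

PV of 5-year annuity: 3,930.00 × [1 − (1+0.113)^−5] / 0.113 = 14415.92404
Perpetuity value at year 5: 6,580.00 / 0.113 = 58230.08850
PV of perpetuity: 58230.08850 / (1+0.113)^5 = 34093.50320
Total PV = 14415.92404 + 34093.50320 = 48509.42724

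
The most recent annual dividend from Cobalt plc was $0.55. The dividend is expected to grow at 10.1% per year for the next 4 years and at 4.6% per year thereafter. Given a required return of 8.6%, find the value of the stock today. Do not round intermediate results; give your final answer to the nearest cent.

D_1 = 0.60555
D_2 = 0.66671
D_3 = 0.73405
D_4 = 0.80819
Terminal value at year 4: TV = D_4×(1+g_2)/(r−g_2) = 0.84536/0.04 = 21.13410
P_0 = D_1/(1+r)^1 + D_2/(1+r)^2 + D_3/(1+r)^3 + D_4/(1+r)^4 + TV/(1+r)^4
    = 0.55760 + 0.56530 + 0.57311 + 0.58102 + 15.19373 = 17.47075

$17.47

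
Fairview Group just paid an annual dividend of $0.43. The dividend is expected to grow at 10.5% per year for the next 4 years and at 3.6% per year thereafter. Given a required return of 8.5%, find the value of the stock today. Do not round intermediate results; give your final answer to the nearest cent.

D_1 = 0.47515
D_2 = 0.52504
D_3 = 0.58017
D_4 = 0.64109
Terminal value at year 4: TV = D_4×(1+g_2)/(r−g_2) = 0.66417/0.049 = 13.55443
P_0 = D_1/(1+r)^1 + D_2/(1+r)^2 + D_3/(1+r)^3 + D_4/(1+r)^4 + TV/(1+r)^4
    = 0.43793 + 0.44600 + 0.45422 + 0.46259 + 9.78053 = 11.58127

$11.58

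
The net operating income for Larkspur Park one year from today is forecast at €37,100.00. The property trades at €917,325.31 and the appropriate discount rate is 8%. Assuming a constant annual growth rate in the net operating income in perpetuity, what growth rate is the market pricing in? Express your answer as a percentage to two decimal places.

3.96%

P = D₁/(r−g) ⇒ g = r − D₁/P = 0.08 − €37,100.00/€917,325.31 = 0.039556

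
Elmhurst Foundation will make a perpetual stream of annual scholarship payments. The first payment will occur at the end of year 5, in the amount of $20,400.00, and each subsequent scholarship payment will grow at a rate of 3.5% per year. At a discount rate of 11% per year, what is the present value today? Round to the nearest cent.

Value at end of year 4: C₁ / (r − g) = $20,400.00 / (0.11 − 0.035) = $272,000.0000
Discount to today: PV = $272,000.0000 / (1 + 0.11)^4 = $272,000.0000 / 1.518070 = $179,174.82

$179174.82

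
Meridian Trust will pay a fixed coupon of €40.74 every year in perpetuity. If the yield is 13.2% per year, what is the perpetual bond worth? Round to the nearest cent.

€308.64

Level perpetuity: PV = C / r = €40.74 / 0.132 = €308.64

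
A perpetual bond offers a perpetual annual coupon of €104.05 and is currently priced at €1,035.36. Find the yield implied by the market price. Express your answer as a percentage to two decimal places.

P = C/r ⇒ r = C/P = €104.05/€1,035.36 = 0.100496

10.05%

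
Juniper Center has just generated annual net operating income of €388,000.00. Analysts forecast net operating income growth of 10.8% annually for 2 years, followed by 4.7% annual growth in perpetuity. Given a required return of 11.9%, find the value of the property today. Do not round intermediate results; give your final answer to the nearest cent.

€6296379.70

D_1 = 429904.00000
D_2 = 476333.63200
Terminal value at year 2: TV = D_2×(1+g_2)/(r−g_2) = 498721.31270/0.072 = 6926684.89867
P_0 = D_1/(1+r)^1 + D_2/(1+r)^2 + TV/(1+r)^2
    = 384185.88025 + 380409.25408 + 5531784.56977 = 6296379.70410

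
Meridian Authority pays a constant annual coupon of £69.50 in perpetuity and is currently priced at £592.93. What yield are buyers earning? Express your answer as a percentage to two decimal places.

P = C/r ⇒ r = C/P = £69.50/£592.93 = 0.117215

11.72%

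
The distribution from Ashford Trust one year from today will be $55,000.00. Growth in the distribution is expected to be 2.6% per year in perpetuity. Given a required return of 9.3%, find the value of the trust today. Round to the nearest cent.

$820895.52

Growing perpetuity: P = D₁ / (r − g) = $55,000.0000 / (0.093 − 0.026) = $820,895.52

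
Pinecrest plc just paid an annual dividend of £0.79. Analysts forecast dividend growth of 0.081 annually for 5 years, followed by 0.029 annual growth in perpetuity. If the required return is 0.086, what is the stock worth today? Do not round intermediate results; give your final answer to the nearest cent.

£17.83

D_1 = 0.85399
D_2 = 0.92316
D_3 = 0.99794
D_4 = 1.07877
D_5 = 1.16615
Terminal value at year 5: TV = D_5×(1+g_2)/(r−g_2) = 1.19997/0.057 = 21.05213
P_0 = D_1/(1+r)^1 + D_2/(1+r)^2 + D_3/(1+r)^3 + D_4/(1+r)^4 + D_5/(1+r)^5 + TV/(1+r)^5
    = 0.78636 + 0.78274 + 0.77914 + 0.77555 + 0.77198 + 13.93628 = 17.83206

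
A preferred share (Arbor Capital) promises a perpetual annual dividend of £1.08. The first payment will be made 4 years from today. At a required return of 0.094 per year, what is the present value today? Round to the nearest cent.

Value at end of year 3: C / r = £1.08 / 0.094 = £11.4894
Discount to today: PV = £11.4894 / (1 + 0.094)^3 = £11.4894 / 1.309339 = £8.77

£8.77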